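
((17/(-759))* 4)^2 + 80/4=11526244/576081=20.01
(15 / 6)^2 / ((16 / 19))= 475 / 64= 7.42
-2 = -2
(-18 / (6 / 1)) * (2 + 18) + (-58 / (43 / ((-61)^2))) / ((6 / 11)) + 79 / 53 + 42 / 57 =-1202812826 / 129903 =-9259.32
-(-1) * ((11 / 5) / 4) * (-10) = -11 / 2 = -5.50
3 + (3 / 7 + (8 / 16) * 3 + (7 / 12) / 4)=5.07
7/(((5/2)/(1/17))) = 14/85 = 0.16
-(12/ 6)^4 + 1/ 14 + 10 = -5.93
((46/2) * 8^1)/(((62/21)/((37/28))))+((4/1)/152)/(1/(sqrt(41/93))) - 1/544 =sqrt(3813)/3534+1388801/16864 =82.37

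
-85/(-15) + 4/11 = 199/33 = 6.03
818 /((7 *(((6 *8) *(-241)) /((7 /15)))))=-409 /86760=-0.00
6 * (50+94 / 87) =8888 / 29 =306.48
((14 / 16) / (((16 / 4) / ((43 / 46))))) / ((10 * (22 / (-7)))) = -2107 / 323840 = -0.01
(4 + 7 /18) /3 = 79 /54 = 1.46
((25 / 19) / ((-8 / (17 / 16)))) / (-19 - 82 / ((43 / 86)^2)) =425 / 843904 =0.00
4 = 4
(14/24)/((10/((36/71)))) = 21/710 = 0.03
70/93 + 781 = 72703/93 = 781.75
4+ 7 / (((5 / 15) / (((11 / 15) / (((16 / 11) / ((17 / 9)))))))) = 17279 / 720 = 24.00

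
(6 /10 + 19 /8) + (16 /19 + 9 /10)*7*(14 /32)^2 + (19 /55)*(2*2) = 715987 /107008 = 6.69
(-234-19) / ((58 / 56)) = -7084 / 29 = -244.28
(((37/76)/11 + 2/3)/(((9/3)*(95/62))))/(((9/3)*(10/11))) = 55273/974700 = 0.06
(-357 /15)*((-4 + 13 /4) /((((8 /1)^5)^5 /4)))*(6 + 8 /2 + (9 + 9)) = 0.00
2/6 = 1/3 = 0.33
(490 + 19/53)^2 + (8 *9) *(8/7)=4729614831/19663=240533.73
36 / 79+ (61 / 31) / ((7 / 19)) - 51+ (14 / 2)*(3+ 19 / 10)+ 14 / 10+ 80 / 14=-649549 / 171430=-3.79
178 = 178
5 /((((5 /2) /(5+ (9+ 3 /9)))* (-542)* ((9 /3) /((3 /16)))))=-43 /13008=-0.00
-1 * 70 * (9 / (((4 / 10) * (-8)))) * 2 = 1575 / 4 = 393.75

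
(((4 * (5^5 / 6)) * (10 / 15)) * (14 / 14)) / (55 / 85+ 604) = 212500 / 92511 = 2.30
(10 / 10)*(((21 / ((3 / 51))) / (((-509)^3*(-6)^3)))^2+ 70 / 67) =6310586541484753618867 / 6040132832563977555648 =1.04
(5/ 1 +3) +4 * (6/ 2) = 20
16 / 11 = 1.45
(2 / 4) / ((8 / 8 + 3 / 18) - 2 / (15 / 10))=-3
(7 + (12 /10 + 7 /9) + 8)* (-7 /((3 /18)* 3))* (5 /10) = -118.84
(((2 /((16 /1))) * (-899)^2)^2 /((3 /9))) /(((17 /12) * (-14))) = -5878699707609 /3808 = -1543776183.72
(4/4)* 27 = 27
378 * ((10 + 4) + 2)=6048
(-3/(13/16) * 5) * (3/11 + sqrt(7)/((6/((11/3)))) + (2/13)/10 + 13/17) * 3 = -440 * sqrt(7)/13-1842768/31603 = -147.86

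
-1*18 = -18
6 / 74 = 3 / 37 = 0.08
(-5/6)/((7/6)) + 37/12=199/84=2.37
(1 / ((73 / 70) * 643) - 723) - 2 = -34030705 / 46939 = -725.00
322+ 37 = 359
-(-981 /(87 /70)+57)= 21237 /29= 732.31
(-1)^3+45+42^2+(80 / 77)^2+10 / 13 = 139497706 / 77077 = 1809.85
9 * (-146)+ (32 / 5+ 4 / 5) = -6534 / 5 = -1306.80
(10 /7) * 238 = 340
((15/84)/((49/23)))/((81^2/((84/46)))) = 5/214326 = 0.00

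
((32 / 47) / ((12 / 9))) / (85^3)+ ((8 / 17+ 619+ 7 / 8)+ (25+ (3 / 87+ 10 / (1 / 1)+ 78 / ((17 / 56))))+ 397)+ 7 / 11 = 96492275459123 / 73660609000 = 1309.96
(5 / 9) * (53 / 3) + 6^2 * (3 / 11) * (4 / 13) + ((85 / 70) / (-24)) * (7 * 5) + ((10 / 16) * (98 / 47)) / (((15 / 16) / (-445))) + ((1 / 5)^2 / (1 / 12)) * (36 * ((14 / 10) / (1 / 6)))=-167807833657 / 362934000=-462.36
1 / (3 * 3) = 1 / 9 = 0.11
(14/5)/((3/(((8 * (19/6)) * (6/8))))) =266/15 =17.73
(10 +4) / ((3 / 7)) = 98 / 3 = 32.67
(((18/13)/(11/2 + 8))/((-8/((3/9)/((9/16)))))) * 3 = -8/351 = -0.02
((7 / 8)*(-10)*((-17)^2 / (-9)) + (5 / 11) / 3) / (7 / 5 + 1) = 556625 / 4752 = 117.13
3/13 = 0.23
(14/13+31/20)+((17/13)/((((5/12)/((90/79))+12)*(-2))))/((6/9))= 1769213/694460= 2.55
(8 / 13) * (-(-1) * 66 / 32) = 33 / 26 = 1.27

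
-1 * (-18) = 18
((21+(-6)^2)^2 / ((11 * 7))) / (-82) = -3249 / 6314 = -0.51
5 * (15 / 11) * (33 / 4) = 225 / 4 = 56.25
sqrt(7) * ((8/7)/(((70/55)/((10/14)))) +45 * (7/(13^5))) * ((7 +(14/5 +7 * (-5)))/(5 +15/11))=-1619491599 * sqrt(7)/636767495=-6.73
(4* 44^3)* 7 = 2385152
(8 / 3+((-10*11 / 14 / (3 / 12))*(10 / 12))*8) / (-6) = 724 / 21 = 34.48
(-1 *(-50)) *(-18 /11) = -900 /11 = -81.82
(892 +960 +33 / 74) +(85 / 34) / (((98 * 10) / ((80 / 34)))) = 114188843 / 61642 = 1852.45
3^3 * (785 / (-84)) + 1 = -7037 / 28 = -251.32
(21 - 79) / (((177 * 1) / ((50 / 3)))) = -2900 / 531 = -5.46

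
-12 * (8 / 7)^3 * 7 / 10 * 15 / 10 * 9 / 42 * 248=-1714176 / 1715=-999.52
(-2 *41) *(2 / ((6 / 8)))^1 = -656 / 3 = -218.67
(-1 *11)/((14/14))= -11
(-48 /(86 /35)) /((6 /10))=-1400 /43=-32.56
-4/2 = -2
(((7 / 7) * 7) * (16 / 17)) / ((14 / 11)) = 88 / 17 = 5.18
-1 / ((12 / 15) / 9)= -45 / 4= -11.25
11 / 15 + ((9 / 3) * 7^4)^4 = 40378010642065226 / 15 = 2691867376137681.73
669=669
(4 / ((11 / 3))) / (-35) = -12 / 385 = -0.03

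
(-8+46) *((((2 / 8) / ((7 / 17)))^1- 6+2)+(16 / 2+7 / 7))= 2983 / 14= 213.07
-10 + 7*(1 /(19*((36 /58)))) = -3217 /342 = -9.41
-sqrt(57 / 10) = -sqrt(570) / 10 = -2.39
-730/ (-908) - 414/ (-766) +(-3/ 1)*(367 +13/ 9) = -575891393/ 521646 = -1103.99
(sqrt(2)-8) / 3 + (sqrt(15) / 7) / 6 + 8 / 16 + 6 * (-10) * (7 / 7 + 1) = -733 / 6 + sqrt(15) / 42 + sqrt(2) / 3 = -121.60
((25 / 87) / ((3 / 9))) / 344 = 25 / 9976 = 0.00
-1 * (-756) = 756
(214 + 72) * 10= 2860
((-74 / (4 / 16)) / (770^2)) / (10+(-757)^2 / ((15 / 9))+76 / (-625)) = -0.00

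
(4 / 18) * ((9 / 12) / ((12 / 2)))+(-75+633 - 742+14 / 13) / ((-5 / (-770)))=-13183619 / 468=-28170.13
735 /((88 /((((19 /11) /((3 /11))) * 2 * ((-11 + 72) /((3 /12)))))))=283955 /11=25814.09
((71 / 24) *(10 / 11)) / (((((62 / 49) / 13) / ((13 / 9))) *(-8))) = -2939755 / 589248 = -4.99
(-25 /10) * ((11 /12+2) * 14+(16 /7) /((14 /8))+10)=-76645 /588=-130.35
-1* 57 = -57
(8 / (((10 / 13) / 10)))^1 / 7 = 104 / 7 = 14.86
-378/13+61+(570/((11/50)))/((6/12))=745565/143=5213.74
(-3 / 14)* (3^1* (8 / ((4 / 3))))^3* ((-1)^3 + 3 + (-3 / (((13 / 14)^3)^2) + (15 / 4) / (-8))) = 151940829915 / 38614472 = 3934.82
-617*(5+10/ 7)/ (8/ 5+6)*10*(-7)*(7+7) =9717750/ 19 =511460.53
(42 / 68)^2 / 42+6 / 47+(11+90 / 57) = 26253017 / 2064616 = 12.72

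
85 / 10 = 17 / 2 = 8.50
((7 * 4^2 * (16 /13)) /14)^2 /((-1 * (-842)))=8192 /71149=0.12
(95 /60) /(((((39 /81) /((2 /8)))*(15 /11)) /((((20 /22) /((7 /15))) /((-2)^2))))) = 855 /2912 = 0.29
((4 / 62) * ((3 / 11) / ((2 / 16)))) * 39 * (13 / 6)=4056 / 341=11.89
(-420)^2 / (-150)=-1176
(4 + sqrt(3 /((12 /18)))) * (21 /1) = 63 * sqrt(2) /2 + 84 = 128.55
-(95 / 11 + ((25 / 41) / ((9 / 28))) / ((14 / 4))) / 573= -37255 / 2325807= -0.02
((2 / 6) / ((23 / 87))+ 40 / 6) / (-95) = -547 / 6555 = -0.08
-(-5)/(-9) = -0.56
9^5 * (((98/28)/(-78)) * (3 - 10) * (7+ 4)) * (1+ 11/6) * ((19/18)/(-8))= -126916713/1664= -76272.06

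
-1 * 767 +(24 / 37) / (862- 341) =-14785435 / 19277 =-767.00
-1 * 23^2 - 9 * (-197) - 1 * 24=1220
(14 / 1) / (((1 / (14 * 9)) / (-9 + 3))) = -10584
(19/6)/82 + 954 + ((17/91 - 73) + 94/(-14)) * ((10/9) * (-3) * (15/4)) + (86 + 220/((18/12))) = 97638719/44772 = 2180.80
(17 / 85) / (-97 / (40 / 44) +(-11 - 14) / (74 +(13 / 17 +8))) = -2814 / 1505519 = -0.00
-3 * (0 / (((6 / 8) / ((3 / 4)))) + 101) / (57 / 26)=-2626 / 19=-138.21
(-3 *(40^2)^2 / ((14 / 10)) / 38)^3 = -7077888000000000000000 / 2352637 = -3008491322715744.08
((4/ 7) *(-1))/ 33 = -4/ 231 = -0.02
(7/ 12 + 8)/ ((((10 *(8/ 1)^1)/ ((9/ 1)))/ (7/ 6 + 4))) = 3193/ 640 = 4.99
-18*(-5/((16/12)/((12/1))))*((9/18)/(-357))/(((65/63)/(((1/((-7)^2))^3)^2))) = -243/3058924471421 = -0.00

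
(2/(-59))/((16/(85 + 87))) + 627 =73943/118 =626.64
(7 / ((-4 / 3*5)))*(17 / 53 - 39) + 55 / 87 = 380365 / 9222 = 41.25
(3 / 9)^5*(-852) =-284 / 81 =-3.51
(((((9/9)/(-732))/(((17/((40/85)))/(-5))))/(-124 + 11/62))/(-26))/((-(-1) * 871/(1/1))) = 310/4597290849177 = 0.00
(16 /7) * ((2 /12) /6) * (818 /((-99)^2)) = 3272 /617463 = 0.01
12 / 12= 1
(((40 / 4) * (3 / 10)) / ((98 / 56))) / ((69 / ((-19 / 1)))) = -76 / 161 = -0.47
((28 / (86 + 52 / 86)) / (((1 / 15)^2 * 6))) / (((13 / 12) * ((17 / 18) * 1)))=348300 / 29393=11.85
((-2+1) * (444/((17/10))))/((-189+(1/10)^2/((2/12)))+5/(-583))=129426000/93633467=1.38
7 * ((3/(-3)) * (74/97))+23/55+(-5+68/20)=-6959/1067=-6.52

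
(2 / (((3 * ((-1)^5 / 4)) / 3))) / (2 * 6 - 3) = -8 / 9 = -0.89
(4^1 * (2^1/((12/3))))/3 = 2/3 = 0.67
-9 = -9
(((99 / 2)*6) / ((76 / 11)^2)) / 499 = 35937 / 2882224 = 0.01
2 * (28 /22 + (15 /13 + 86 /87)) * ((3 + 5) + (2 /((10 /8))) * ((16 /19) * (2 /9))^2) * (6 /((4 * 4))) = 12510637046 /606312135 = 20.63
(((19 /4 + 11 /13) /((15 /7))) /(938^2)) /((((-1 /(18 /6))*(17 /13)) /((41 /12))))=-3977 /170941120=-0.00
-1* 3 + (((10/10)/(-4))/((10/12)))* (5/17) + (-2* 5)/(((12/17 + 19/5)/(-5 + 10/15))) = 255055/39066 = 6.53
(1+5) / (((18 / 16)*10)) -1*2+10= 128 / 15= 8.53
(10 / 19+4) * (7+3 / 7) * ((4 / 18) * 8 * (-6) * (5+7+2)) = -286208 / 57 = -5021.19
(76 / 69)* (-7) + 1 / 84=-14873 / 1932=-7.70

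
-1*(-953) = 953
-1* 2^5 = -32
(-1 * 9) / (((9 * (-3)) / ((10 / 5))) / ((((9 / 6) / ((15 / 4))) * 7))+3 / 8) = 168 / 83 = 2.02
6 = 6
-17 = -17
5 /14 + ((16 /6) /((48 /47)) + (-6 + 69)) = 4156 /63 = 65.97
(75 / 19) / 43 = 75 / 817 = 0.09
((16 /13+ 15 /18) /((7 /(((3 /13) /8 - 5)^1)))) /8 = -11891 /64896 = -0.18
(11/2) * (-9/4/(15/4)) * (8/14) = -66/35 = -1.89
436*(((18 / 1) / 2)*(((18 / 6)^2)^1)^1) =35316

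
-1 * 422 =-422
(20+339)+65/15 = 1090/3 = 363.33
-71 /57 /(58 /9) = -213 /1102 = -0.19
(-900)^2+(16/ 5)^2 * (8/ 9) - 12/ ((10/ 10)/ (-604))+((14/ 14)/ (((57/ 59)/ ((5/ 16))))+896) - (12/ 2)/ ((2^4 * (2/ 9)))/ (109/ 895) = 3049860687589/ 3727800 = 818139.57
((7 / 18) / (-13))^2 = 49 / 54756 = 0.00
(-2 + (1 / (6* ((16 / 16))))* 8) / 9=-2 / 27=-0.07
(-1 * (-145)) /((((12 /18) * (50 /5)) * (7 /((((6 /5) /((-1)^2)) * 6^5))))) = 1014768 /35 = 28993.37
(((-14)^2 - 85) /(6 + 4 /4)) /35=111 /245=0.45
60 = 60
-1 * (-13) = 13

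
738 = 738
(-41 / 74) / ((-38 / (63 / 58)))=2583 / 163096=0.02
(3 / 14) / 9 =1 / 42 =0.02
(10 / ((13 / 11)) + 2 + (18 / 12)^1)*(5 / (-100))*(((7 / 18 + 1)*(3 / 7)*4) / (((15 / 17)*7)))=-5287 / 22932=-0.23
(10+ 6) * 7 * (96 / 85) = 10752 / 85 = 126.49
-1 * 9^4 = -6561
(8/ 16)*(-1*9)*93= -837/ 2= -418.50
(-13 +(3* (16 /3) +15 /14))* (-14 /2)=-57 /2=-28.50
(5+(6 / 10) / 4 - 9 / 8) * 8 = 161 / 5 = 32.20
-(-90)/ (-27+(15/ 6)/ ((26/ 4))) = -585/ 173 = -3.38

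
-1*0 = 0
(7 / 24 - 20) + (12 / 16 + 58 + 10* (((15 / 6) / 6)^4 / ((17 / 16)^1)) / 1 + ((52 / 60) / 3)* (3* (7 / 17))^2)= 4654432 / 117045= 39.77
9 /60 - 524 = -10477 /20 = -523.85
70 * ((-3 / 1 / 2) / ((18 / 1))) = -5.83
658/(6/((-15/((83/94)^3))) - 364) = -1366310680/756403227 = -1.81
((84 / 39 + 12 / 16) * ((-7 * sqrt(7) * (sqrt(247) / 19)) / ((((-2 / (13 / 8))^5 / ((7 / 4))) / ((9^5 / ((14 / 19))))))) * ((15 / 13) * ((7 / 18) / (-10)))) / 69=-106653011283 * sqrt(1729) / 3087007744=-1436.59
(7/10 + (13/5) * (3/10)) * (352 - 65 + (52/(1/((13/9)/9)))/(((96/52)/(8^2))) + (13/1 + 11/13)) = 2759201/3159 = 873.44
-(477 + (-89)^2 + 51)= -8449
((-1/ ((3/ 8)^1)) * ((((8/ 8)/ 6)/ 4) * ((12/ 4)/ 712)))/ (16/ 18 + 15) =-3/ 101816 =-0.00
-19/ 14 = -1.36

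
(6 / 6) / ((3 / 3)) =1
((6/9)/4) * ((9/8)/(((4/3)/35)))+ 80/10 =827/64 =12.92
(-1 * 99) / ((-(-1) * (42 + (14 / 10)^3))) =-12375 / 5593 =-2.21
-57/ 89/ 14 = -57/ 1246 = -0.05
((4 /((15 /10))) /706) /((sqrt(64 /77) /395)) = 395 * sqrt(77) /2118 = 1.64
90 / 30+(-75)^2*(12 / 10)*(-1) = -6747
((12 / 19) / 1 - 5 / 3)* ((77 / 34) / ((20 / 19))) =-2.23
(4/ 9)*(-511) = -2044/ 9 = -227.11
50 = 50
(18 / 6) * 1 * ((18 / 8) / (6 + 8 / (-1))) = -27 / 8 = -3.38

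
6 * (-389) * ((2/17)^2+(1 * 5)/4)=-1704987/578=-2949.80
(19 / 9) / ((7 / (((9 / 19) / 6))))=1 / 42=0.02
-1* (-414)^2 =-171396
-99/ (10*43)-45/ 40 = -1.36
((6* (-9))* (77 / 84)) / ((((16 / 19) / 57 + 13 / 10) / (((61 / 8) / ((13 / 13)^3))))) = -32701185 / 113912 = -287.07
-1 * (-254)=254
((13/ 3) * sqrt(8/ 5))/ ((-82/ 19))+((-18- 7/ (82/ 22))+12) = -323/ 41- 247 * sqrt(10)/ 615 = -9.15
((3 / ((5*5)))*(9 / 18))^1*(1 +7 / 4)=33 / 200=0.16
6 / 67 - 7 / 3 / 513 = 8765 / 103113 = 0.09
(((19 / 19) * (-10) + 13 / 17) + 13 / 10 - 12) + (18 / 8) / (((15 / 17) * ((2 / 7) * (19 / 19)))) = -7487 / 680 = -11.01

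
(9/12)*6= 9/2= 4.50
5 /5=1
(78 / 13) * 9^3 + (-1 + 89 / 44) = 192501 / 44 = 4375.02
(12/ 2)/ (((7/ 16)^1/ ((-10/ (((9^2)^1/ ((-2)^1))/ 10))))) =6400/ 189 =33.86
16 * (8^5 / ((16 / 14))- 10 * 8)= 457472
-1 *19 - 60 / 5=-31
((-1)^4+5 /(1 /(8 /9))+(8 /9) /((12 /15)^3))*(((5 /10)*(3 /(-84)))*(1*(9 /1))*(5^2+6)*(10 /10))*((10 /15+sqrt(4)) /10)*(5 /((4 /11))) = -176297 /1344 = -131.17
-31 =-31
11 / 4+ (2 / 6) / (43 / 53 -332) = 2.75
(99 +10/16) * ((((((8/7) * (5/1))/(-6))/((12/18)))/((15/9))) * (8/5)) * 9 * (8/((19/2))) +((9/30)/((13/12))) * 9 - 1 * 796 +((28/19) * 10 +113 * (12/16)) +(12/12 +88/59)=-3523521303/2040220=-1727.03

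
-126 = -126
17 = 17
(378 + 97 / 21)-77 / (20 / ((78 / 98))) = 379.55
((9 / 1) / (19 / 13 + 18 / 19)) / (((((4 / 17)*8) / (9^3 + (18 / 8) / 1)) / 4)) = 1300455 / 224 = 5805.60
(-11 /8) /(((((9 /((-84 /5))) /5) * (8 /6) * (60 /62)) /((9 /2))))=44.76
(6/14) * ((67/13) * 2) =402/91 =4.42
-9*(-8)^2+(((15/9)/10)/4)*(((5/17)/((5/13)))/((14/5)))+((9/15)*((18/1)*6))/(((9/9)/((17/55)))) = -873301229/1570800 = -555.96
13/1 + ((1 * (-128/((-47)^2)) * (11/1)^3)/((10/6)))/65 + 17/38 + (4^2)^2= 7331412123/27281150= 268.74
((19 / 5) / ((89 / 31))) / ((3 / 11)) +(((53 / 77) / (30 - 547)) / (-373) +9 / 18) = 212233425311 / 39646181190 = 5.35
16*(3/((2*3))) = 8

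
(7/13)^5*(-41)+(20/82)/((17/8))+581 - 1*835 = -66183560333/258791221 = -255.74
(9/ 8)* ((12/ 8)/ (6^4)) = 1/ 768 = 0.00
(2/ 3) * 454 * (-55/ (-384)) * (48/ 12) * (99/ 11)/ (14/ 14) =12485/ 8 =1560.62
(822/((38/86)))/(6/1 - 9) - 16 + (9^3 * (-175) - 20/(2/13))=-2438481/19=-128341.11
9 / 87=3 / 29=0.10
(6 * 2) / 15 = 0.80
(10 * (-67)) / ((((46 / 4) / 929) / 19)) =-23652340 / 23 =-1028362.61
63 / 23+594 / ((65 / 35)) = 96453 / 299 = 322.59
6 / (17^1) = 6 / 17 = 0.35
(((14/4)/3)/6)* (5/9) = 35/324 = 0.11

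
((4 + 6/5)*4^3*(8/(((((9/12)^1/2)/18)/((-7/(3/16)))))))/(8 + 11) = -23855104/95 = -251106.36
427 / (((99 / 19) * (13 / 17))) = 107.16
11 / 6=1.83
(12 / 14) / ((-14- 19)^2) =0.00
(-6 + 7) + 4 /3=7 /3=2.33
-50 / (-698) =25 / 349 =0.07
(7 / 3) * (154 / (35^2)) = 22 / 75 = 0.29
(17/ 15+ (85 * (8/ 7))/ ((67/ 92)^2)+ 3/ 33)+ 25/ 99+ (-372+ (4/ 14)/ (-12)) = -5829297899/ 31108770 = -187.38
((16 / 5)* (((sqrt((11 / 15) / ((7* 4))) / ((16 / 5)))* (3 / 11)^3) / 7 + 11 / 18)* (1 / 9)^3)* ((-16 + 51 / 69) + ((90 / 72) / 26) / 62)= -24894463 / 608139090 - 2263133* sqrt(1155) / 7834513246560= -0.04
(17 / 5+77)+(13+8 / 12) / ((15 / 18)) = 484 / 5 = 96.80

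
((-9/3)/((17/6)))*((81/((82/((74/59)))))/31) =-53946/1274813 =-0.04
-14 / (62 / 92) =-20.77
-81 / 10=-8.10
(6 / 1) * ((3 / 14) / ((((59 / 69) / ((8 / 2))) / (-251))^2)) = 43192477584 / 24367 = 1772580.85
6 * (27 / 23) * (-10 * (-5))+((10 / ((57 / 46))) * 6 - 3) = 173749 / 437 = 397.59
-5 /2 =-2.50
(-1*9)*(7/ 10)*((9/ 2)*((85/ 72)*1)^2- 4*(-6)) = -244111/ 1280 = -190.71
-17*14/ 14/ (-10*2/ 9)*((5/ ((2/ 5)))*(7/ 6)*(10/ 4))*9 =80325/ 32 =2510.16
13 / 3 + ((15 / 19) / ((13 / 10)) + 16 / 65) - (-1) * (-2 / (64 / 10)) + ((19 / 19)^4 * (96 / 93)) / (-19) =4.82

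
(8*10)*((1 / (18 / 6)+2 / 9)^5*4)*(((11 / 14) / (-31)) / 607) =-5500000 / 7777875231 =-0.00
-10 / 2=-5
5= 5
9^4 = 6561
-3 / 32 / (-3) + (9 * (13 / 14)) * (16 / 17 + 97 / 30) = 664843 / 19040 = 34.92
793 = 793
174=174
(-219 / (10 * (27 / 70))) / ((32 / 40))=-2555 / 36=-70.97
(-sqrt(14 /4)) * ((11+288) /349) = -299 * sqrt(14) /698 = -1.60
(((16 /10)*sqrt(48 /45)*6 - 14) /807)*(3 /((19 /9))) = -126 /5111 + 576*sqrt(15) /127775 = -0.01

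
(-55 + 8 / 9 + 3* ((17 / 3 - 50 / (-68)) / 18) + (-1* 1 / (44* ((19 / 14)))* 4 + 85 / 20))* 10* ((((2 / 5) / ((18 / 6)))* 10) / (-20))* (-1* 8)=-2777656 / 10659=-260.59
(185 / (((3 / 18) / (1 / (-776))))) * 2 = -555 / 194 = -2.86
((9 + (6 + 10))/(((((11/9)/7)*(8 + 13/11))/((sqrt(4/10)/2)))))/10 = 63*sqrt(10)/404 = 0.49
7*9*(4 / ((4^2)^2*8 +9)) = 252 / 2057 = 0.12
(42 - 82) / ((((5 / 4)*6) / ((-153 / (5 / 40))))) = 6528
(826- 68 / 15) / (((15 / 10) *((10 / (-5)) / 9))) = -2464.40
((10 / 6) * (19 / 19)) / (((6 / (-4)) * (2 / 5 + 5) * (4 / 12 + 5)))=-25 / 648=-0.04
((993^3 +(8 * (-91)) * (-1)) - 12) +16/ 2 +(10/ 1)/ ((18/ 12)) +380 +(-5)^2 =2937443378/ 3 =979147792.67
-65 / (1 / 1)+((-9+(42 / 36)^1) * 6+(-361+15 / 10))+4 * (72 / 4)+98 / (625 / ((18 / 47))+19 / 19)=-3354497 / 8398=-399.44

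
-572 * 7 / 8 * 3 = -1501.50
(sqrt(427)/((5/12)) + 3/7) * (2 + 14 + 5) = 9 + 252 * sqrt(427)/5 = 1050.46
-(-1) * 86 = 86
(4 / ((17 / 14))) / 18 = 28 / 153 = 0.18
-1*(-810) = 810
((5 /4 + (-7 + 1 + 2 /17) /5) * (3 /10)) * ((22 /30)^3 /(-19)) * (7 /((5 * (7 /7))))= -9317 /14535000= -0.00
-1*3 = -3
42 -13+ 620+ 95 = 744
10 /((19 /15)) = 150 /19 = 7.89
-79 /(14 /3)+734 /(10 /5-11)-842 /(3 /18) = -5150.48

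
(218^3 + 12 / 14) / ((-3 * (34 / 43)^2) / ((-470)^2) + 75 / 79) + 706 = 10913582.21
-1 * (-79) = 79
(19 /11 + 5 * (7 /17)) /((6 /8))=944 /187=5.05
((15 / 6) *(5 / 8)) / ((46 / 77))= 1925 / 736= 2.62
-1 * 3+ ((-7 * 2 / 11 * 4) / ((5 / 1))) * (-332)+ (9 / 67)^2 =82723258 / 246895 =335.05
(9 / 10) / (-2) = -9 / 20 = -0.45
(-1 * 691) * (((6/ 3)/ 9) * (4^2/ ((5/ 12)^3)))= -4245504/ 125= -33964.03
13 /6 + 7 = 9.17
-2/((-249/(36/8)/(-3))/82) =-738/83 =-8.89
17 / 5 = 3.40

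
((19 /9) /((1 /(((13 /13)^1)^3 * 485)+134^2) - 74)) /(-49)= -9215 /3824692011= -0.00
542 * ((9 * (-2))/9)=-1084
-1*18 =-18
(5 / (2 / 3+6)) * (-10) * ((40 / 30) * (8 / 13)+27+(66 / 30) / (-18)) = -32407 / 156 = -207.74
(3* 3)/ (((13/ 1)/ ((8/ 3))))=24/ 13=1.85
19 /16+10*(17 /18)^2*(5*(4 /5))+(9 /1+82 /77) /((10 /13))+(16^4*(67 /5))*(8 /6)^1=584262110587 /498960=1170959.82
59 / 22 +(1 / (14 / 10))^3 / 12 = 122797 / 45276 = 2.71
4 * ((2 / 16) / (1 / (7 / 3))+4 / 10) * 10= 83 / 3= 27.67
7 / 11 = 0.64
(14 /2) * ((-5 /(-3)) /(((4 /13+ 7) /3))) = 91 /19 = 4.79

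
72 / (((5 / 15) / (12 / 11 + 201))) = 480168 / 11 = 43651.64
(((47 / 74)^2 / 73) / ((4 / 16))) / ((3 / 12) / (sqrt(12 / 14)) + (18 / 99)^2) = -102638976 / 10088740087 + 129367876*sqrt(42) / 10088740087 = 0.07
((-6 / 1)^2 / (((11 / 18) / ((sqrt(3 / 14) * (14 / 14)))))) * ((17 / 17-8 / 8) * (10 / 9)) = 0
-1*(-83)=83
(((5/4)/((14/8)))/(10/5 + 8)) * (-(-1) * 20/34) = 5/119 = 0.04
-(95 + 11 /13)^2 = -1552516 /169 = -9186.49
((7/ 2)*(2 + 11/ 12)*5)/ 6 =1225/ 144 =8.51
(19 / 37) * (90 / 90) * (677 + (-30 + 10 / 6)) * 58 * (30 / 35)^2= 3676272 / 259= 14194.10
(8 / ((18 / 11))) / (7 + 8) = 44 / 135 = 0.33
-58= -58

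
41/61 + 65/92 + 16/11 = 174899/61732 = 2.83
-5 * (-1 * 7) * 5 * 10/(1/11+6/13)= 250250/79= 3167.72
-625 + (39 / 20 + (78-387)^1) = -18641 / 20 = -932.05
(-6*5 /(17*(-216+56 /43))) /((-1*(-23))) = 645 /1804856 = 0.00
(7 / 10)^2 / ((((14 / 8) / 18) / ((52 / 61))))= 6552 / 1525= 4.30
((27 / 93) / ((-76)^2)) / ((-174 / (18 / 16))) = -27 / 83081984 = -0.00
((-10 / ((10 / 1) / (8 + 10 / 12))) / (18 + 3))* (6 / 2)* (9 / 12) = -53 / 56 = -0.95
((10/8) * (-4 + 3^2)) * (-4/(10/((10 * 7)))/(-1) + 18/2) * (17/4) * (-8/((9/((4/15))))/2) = -3145/27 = -116.48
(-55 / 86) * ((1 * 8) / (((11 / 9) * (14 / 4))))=-360 / 301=-1.20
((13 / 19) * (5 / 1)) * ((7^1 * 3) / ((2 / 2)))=1365 / 19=71.84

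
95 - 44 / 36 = 844 / 9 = 93.78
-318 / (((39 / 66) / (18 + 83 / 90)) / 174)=-8859268 / 5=-1771853.60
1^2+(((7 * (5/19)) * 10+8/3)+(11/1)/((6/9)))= 4399/114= 38.59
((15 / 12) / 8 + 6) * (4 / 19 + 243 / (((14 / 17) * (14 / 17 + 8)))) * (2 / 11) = 88171487 / 2340800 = 37.67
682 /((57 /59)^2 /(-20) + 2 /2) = 1531640 /2141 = 715.39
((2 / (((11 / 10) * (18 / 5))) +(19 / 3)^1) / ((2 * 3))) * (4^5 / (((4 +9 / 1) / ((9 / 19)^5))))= 758066688 / 354082157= 2.14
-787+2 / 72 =-28331 / 36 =-786.97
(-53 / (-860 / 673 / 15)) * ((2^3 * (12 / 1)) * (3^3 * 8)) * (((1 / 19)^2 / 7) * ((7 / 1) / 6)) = 92454048 / 15523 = 5955.94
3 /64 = 0.05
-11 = -11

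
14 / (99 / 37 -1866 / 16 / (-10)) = 5920 / 6063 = 0.98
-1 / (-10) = 1 / 10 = 0.10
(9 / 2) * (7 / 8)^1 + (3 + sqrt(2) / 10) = sqrt(2) / 10 + 111 / 16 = 7.08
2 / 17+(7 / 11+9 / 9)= 328 / 187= 1.75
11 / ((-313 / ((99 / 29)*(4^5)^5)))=-1226104998551617536 / 9077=-135078219516538.23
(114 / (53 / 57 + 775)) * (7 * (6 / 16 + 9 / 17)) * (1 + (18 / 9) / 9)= 1.14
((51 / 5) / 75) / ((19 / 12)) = 204 / 2375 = 0.09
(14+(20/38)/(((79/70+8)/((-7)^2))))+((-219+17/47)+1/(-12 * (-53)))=-201.81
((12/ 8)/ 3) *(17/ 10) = 17/ 20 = 0.85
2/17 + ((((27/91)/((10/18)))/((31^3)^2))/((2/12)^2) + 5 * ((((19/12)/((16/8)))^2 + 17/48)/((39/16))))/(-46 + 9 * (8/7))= 1623355154447797/26478672322635000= 0.06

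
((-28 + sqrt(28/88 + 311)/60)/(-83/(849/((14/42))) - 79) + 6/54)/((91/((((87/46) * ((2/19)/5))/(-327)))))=-1222553/1963211052348 + 73863 * sqrt(16742)/1919584140073600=-0.00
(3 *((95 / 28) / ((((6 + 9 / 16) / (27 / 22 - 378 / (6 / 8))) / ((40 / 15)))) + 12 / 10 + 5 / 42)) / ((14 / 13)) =-145432963 / 75460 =-1927.29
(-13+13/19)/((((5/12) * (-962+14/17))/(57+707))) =9117576/388075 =23.49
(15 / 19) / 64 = 15 / 1216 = 0.01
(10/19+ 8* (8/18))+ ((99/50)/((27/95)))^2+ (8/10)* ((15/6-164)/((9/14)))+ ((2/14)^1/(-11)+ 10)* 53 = 501597163/1316700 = 380.95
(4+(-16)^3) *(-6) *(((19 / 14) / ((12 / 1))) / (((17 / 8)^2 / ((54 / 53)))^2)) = 232154284032 / 1642273423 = 141.36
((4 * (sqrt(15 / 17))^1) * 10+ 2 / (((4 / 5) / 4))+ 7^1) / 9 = 17 / 9+ 40 * sqrt(255) / 153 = 6.06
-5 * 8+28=-12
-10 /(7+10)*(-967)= 9670 /17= 568.82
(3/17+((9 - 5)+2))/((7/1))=15/17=0.88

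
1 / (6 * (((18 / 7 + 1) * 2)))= 7 / 300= 0.02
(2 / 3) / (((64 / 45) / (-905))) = -13575 / 32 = -424.22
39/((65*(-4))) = -3/20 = -0.15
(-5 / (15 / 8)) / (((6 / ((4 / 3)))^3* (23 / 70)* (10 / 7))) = -3136 / 50301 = -0.06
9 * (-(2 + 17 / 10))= -333 / 10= -33.30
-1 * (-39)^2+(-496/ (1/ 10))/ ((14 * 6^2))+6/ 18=-96422/ 63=-1530.51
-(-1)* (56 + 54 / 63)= 56.86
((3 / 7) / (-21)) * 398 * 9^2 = -32238 / 49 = -657.92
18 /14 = 9 /7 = 1.29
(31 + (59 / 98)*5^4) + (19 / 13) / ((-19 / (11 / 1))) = 517791 / 1274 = 406.43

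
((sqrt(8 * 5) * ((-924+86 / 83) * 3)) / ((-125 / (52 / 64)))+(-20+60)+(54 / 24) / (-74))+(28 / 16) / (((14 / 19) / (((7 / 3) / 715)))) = 3172802 / 79365+1493817 * sqrt(10) / 41500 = 153.81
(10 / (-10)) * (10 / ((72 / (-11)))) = 55 / 36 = 1.53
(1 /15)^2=0.00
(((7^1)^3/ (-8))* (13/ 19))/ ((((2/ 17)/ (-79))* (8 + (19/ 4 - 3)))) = 460649/ 228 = 2020.39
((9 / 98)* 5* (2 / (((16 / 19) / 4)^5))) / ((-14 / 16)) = -111424455 / 43904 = -2537.91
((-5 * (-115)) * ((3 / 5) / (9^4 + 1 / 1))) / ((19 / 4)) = 690 / 62339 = 0.01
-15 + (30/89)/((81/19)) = -35855/2403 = -14.92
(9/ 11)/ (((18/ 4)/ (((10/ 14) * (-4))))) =-0.52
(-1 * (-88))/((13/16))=1408/13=108.31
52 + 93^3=804409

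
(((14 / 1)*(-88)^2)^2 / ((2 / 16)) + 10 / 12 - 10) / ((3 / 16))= 501505239673.78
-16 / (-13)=16 / 13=1.23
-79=-79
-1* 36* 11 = -396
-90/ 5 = -18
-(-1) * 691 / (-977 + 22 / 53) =-36623 / 51759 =-0.71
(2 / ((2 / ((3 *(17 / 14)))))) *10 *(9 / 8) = 2295 / 56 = 40.98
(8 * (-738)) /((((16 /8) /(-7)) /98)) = 2025072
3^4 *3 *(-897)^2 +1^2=195519988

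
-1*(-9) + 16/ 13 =133/ 13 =10.23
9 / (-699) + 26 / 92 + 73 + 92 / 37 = 30042341 / 396566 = 75.76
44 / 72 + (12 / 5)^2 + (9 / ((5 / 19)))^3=90018133 / 2250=40008.06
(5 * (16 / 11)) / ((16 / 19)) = 95 / 11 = 8.64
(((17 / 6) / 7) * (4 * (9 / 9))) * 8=272 / 21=12.95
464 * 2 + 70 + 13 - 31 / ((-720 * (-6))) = 4367489 / 4320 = 1010.99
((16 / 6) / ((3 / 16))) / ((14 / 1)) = 64 / 63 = 1.02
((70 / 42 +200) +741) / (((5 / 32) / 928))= 83980288 / 15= 5598685.87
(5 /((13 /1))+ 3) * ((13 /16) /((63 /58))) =319 /126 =2.53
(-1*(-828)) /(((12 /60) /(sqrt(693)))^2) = 14345100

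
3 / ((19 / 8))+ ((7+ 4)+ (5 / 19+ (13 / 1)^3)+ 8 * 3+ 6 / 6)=42456 / 19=2234.53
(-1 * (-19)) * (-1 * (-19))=361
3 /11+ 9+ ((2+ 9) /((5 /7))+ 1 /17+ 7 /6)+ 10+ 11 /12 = 413063 /11220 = 36.81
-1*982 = -982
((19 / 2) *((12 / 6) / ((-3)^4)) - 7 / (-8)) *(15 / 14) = 3595 / 3024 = 1.19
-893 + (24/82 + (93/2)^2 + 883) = 353017/164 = 2152.54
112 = 112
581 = 581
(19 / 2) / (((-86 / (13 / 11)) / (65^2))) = -1043575 / 1892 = -551.57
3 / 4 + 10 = 10.75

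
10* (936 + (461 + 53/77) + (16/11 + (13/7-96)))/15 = 870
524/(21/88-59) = -46112/5171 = -8.92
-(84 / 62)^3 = -74088 / 29791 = -2.49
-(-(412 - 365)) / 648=0.07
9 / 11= 0.82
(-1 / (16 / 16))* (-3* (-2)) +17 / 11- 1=-60 / 11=-5.45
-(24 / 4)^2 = -36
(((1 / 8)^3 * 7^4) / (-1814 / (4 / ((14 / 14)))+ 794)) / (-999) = -2401 / 174161664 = -0.00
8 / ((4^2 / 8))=4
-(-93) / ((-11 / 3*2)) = -279 / 22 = -12.68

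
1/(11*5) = 1/55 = 0.02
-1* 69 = -69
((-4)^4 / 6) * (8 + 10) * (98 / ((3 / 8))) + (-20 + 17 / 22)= 4415065 / 22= 200684.77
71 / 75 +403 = 30296 / 75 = 403.95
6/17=0.35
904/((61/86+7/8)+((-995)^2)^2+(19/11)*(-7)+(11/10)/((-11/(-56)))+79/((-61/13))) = 1043324480/1131210141636231347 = 0.00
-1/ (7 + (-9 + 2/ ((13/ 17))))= -13/ 8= -1.62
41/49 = 0.84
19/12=1.58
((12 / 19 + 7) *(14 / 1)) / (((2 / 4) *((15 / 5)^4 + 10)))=580 / 247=2.35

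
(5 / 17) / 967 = 5 / 16439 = 0.00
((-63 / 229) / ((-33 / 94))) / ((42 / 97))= 4559 / 2519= 1.81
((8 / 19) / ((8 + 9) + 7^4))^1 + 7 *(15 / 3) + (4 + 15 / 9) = 40.67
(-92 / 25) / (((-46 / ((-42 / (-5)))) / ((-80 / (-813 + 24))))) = 0.07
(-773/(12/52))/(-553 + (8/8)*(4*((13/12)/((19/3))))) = 190931/31482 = 6.06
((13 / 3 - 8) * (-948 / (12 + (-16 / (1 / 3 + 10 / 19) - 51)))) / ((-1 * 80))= 42581 / 56460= 0.75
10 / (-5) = -2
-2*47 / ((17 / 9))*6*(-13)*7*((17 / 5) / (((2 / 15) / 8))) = 5542992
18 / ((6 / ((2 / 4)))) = 1.50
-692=-692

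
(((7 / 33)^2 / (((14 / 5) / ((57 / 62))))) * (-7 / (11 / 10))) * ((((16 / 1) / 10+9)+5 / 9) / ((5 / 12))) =-934724 / 371349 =-2.52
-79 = -79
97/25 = 3.88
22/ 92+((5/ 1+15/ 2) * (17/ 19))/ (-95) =1008/ 8303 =0.12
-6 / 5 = -1.20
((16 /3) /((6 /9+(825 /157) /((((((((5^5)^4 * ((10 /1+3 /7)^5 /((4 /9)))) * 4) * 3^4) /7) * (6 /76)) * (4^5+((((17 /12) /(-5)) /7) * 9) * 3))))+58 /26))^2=3230544773074921025564037590588131025041490793228149414062500000000 /953467691554032603906913563821882350470615325258875632154059565529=3.39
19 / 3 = 6.33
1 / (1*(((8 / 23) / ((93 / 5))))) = 2139 / 40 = 53.48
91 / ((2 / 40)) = 1820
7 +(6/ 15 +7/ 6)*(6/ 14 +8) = 4243/ 210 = 20.20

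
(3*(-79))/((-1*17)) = 237/17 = 13.94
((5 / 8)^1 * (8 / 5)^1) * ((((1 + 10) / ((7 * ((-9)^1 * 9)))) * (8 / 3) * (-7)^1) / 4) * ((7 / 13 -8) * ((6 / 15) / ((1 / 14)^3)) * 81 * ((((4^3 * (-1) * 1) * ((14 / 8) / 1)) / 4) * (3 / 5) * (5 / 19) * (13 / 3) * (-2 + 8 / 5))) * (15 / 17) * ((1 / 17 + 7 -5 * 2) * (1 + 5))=39350277120 / 5491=7166322.55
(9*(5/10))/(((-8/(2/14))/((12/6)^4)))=-9/7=-1.29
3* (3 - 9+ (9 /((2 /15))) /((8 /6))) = 1071 /8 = 133.88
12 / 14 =6 / 7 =0.86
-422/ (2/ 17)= -3587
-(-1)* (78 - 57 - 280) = -259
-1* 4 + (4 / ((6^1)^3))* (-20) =-118 / 27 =-4.37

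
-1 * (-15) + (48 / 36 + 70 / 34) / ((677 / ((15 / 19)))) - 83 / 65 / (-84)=17932027493 / 1193943660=15.02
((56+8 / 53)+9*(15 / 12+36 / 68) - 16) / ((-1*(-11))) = 202421 / 39644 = 5.11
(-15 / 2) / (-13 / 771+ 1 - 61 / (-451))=-6.71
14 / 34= 0.41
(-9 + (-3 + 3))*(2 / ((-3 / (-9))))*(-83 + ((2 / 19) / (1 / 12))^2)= 1586898 / 361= 4395.84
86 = 86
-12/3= -4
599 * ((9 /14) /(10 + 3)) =5391 /182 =29.62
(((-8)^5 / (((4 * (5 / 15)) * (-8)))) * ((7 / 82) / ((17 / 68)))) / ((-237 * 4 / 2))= -7168 / 3239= -2.21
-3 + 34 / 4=11 / 2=5.50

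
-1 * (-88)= 88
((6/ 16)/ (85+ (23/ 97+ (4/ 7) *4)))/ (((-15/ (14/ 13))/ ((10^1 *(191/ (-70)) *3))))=389067/ 15451280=0.03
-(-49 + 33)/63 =16/63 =0.25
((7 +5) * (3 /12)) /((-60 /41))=-41 /20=-2.05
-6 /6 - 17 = -18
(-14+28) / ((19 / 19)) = 14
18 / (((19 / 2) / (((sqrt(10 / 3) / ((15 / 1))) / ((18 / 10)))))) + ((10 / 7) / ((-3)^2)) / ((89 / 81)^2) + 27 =4 * sqrt(30) / 171 + 1504359 / 55447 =27.26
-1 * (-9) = 9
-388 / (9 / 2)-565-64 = -6437 / 9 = -715.22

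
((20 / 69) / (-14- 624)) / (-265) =2 / 1166583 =0.00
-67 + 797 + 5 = 735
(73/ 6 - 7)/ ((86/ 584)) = 4526/ 129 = 35.09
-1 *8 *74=-592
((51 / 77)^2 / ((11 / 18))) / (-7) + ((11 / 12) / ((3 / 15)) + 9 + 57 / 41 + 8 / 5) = 18498134663 / 1123071180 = 16.47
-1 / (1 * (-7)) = 1 / 7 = 0.14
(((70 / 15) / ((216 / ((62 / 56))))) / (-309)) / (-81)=0.00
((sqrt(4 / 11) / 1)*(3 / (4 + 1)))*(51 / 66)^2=867*sqrt(11) / 13310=0.22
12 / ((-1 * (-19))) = 12 / 19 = 0.63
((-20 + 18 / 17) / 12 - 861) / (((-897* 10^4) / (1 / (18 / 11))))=967813 / 16468920000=0.00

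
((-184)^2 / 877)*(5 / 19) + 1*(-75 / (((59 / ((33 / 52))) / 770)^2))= -5134.54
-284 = -284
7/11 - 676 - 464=-12533/11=-1139.36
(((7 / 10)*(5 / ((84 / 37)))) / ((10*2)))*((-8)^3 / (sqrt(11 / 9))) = -592*sqrt(11) / 55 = -35.70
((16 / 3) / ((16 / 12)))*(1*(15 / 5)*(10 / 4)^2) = 75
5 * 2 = 10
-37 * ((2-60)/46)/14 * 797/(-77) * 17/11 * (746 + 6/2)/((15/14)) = -1555574239/41745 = -37263.73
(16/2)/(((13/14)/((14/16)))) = 98/13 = 7.54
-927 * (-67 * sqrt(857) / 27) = 6901 * sqrt(857) / 3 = 67341.25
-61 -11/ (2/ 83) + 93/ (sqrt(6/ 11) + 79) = -70885941/ 137290 -93 * sqrt(66)/ 68645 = -516.33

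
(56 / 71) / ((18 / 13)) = 364 / 639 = 0.57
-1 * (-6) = 6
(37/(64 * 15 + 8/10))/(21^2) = 185/2118564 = 0.00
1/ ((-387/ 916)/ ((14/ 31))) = -12824/ 11997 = -1.07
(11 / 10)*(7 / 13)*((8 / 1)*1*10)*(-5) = -3080 / 13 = -236.92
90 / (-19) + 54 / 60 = -729 / 190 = -3.84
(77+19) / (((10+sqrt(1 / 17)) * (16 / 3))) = 3060 / 1699 -18 * sqrt(17) / 1699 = 1.76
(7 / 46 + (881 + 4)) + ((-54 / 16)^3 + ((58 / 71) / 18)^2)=4071314488219 / 4808388096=846.71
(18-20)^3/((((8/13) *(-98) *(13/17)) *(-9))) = -0.02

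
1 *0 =0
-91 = -91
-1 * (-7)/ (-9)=-7/ 9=-0.78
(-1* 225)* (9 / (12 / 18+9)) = -6075 / 29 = -209.48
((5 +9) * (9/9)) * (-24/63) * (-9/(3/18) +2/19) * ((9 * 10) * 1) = 491520/19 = 25869.47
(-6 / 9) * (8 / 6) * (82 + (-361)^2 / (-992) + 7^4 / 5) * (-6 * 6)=2136907 / 155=13786.50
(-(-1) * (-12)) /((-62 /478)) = 2868 /31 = 92.52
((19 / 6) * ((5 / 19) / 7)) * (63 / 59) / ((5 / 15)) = 45 / 118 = 0.38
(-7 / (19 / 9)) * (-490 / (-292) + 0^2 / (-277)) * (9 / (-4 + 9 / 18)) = 19845 / 1387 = 14.31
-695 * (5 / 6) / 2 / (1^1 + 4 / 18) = -10425 / 44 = -236.93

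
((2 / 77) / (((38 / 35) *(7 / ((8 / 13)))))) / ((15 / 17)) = 136 / 57057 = 0.00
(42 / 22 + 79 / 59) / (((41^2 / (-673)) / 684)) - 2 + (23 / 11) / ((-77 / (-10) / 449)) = -64645042808 / 84004613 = -769.54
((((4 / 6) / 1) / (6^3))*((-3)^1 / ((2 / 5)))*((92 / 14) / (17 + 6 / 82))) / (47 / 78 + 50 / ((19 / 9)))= -232921 / 634916520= -0.00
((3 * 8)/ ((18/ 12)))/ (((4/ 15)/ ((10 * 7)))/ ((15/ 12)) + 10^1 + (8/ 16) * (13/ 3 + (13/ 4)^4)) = 7168000/ 30442907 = 0.24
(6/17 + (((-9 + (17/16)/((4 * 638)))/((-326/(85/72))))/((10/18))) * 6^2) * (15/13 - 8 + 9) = 7808687985/1470891136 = 5.31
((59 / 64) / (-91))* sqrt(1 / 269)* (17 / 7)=-1003* sqrt(269) / 10966592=-0.00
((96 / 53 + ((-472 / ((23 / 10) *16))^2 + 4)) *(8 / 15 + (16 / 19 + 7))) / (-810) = -11398538459 / 6472341450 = -1.76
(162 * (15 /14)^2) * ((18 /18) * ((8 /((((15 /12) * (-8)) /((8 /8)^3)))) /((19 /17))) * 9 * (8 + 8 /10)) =-9815256 /931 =-10542.70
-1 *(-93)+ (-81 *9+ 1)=-635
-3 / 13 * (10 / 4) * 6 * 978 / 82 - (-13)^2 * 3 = -292236 / 533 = -548.29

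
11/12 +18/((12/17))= 317/12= 26.42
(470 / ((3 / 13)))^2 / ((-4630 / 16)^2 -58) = 2389254400 / 48199617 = 49.57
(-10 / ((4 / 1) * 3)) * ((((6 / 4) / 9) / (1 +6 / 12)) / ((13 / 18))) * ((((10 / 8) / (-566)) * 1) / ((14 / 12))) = 25 / 103012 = 0.00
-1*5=-5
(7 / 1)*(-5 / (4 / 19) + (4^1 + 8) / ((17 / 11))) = -7609 / 68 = -111.90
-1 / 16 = -0.06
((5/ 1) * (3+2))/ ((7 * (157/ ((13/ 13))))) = 25/ 1099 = 0.02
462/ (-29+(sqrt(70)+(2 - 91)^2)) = 0.06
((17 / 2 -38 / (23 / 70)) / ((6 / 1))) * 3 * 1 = -4929 / 92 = -53.58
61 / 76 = 0.80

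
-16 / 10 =-8 / 5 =-1.60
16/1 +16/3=64/3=21.33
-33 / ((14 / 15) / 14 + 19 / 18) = -2970 / 101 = -29.41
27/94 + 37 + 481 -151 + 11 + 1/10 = 88921/235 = 378.39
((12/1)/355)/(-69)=-4/8165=-0.00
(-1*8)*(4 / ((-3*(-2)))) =-16 / 3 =-5.33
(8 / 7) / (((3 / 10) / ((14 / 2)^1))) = 80 / 3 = 26.67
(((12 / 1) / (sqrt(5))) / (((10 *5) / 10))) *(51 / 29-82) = -27924 *sqrt(5) / 725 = -86.12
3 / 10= 0.30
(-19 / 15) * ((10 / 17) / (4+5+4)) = -38 / 663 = -0.06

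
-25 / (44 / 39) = -975 / 44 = -22.16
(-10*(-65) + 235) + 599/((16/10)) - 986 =2187/8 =273.38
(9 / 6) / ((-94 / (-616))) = 9.83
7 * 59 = 413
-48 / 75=-16 / 25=-0.64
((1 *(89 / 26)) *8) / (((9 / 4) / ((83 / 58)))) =59096 / 3393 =17.42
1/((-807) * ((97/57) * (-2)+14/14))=19/36853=0.00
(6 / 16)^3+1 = 539 / 512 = 1.05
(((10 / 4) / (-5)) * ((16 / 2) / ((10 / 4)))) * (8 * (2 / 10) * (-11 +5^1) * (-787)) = -302208 / 25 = -12088.32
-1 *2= -2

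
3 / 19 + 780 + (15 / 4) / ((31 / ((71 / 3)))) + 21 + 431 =2909709 / 2356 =1235.02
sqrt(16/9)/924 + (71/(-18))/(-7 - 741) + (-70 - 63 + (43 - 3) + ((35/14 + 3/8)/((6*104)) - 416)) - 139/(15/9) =-6451633987/10890880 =-592.39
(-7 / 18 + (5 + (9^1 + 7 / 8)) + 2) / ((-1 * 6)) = -1187 / 432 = -2.75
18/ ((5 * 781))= 18/ 3905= 0.00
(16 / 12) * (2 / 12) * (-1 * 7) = -1.56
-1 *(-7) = 7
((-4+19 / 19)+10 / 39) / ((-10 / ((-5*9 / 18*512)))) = -13696 / 39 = -351.18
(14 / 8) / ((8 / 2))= 7 / 16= 0.44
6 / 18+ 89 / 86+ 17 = 4739 / 258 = 18.37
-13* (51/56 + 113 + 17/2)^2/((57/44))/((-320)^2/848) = -4748599713/3813376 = -1245.25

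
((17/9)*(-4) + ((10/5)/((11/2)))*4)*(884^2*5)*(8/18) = -9439988480/891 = -10594824.33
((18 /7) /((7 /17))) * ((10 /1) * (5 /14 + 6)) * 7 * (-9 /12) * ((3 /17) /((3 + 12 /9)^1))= -108135 /1274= -84.88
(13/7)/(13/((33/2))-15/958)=410982/170891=2.40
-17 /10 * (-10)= 17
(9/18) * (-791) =-791/2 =-395.50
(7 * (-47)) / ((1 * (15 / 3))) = -329 / 5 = -65.80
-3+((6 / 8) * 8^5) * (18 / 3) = 147453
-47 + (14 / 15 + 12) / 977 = -688591 / 14655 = -46.99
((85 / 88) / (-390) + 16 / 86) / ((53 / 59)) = 0.20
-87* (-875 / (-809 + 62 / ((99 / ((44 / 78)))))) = -5343975 / 56767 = -94.14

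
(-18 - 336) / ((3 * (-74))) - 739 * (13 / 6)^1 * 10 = -1777118 / 111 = -16010.07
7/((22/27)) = 189/22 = 8.59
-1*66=-66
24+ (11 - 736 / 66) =787 / 33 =23.85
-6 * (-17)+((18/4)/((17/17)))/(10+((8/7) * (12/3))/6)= 46293/452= 102.42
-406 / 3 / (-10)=203 / 15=13.53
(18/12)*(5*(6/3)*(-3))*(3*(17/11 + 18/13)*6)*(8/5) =-543024/143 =-3797.37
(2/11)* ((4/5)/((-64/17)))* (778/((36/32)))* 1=-13226/495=-26.72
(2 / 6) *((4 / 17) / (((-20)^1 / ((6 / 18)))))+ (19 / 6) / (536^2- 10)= -21101 / 16279540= -0.00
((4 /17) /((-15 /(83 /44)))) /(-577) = 83 /1618485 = 0.00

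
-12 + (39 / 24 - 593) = -4827 / 8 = -603.38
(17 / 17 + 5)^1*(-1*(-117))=702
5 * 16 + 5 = 85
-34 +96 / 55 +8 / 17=-29718 / 935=-31.78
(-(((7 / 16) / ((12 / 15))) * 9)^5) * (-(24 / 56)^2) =569638321875 / 1073741824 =530.52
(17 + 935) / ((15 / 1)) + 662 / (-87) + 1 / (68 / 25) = 1663139 / 29580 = 56.23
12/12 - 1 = 0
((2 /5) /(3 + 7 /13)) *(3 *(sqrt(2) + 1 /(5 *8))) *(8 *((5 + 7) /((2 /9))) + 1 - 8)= 207.43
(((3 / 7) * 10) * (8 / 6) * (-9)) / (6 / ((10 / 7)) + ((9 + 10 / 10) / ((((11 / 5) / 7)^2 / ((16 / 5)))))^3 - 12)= -3188809800 / 2108269596363847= -0.00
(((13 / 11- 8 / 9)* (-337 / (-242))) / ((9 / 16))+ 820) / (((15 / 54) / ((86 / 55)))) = 15219111088 / 3294225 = 4619.94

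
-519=-519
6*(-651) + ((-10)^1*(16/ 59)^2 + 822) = -10737964/ 3481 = -3084.74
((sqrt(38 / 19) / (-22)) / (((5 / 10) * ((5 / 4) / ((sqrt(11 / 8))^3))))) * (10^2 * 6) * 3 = -298.50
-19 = -19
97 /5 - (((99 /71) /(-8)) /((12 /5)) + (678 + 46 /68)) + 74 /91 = -11570504797 /17573920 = -658.39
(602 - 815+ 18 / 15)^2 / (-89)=-504.04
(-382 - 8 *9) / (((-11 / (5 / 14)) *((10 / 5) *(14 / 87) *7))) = 98745 / 15092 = 6.54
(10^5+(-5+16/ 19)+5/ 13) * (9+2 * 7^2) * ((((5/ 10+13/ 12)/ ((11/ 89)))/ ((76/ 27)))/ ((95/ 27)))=14288960392263/ 1032460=13839722.98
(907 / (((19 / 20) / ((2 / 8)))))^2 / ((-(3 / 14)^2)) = -4030980100 / 3249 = -1240683.32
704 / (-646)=-352 / 323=-1.09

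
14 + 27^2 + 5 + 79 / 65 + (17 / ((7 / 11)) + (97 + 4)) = 399003 / 455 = 876.93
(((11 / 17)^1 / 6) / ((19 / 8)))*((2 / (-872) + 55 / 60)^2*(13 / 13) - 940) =-4418649796 / 103614201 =-42.65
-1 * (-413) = 413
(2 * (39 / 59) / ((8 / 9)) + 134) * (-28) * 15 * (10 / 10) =-3357375 / 59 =-56904.66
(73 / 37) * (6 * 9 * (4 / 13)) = 15768 / 481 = 32.78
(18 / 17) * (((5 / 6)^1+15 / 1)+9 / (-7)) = 1833 / 119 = 15.40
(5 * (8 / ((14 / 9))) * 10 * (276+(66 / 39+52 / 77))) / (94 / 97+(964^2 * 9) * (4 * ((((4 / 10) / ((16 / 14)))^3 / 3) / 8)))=48651591600000 / 40621911300971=1.20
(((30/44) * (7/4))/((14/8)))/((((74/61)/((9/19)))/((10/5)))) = 8235/15466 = 0.53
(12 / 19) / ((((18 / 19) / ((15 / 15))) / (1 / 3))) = 0.22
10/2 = 5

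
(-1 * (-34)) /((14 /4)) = 68 /7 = 9.71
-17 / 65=-0.26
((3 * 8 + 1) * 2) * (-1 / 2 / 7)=-25 / 7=-3.57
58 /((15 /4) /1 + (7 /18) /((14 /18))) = 232 /17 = 13.65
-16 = -16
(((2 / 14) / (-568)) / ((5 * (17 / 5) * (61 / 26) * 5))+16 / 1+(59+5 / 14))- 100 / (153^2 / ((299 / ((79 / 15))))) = 28075621924457 / 373770410580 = 75.11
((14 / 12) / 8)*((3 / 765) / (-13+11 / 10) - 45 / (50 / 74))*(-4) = 2020987 / 52020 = 38.85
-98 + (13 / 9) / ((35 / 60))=-2006 / 21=-95.52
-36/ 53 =-0.68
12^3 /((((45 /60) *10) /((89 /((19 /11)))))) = 1127808 /95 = 11871.66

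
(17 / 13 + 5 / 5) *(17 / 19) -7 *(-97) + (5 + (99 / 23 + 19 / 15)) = 58937744 / 85215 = 691.64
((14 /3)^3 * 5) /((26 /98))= 672280 /351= 1915.33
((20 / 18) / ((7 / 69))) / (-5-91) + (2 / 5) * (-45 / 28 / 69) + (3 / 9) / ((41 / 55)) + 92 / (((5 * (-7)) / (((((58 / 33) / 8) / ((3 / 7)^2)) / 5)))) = -239236429 / 784198800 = -0.31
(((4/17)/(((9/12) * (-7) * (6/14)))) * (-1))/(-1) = -16/153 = -0.10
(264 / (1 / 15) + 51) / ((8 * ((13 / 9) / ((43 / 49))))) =221751 / 728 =304.60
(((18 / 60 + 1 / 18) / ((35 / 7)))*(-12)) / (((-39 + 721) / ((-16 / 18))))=256 / 230175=0.00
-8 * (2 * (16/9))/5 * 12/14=-512/105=-4.88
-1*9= -9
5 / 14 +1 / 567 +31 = 35561 / 1134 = 31.36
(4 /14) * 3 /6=0.14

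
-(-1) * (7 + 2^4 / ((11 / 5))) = 157 / 11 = 14.27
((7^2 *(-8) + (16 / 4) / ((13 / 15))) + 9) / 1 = -4919 / 13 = -378.38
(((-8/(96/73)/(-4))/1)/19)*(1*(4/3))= 0.11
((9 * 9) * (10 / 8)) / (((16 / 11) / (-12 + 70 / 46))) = -1073655 / 1472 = -729.39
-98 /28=-7 /2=-3.50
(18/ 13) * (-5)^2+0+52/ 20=2419/ 65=37.22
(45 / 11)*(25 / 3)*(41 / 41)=375 / 11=34.09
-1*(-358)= 358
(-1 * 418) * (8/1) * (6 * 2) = -40128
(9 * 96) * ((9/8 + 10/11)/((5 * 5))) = 19332/275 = 70.30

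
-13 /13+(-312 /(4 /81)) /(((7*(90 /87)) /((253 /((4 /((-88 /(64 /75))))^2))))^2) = -350122434955683994823 /102760448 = -3407171161376.06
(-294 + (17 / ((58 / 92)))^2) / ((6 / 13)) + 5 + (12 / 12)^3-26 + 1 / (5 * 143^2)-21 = 231514582963 / 257964135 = 897.47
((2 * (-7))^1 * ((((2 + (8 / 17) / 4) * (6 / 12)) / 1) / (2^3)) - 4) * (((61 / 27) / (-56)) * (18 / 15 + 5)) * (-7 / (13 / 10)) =-7.88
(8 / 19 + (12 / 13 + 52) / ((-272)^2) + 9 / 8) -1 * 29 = -31355105 / 1142128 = -27.45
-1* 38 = -38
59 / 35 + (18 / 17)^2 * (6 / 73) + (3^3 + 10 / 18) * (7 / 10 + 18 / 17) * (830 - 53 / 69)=801270499949 / 19936665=40190.80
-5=-5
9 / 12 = 3 / 4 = 0.75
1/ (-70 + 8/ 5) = -5/ 342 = -0.01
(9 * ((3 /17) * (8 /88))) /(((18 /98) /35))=5145 /187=27.51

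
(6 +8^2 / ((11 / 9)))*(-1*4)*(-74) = 190032 / 11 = 17275.64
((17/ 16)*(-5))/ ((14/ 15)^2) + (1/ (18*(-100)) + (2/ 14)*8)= -3497117/ 705600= -4.96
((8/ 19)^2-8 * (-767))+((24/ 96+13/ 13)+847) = 10085513/ 1444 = 6984.43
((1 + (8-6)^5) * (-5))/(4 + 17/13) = -715/23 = -31.09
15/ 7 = 2.14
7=7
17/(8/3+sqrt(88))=-51/91+153 * sqrt(22)/364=1.41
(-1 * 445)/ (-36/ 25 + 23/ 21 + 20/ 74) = 8644125/ 1447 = 5973.83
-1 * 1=-1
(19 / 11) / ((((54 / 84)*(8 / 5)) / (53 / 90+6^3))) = 363.72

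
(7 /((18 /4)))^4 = 38416 /6561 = 5.86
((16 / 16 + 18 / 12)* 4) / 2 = 5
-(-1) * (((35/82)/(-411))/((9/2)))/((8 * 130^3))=-7/533111716800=-0.00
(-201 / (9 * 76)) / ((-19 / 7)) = 469 / 4332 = 0.11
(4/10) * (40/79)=16/79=0.20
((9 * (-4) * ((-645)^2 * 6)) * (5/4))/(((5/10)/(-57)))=12805249500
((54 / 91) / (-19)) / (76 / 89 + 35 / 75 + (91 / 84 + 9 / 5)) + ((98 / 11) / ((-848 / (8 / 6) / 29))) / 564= -0.01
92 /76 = 23 /19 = 1.21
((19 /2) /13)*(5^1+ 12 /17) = 1843 /442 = 4.17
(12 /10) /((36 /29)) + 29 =899 /30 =29.97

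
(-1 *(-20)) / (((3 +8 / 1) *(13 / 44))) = 80 / 13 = 6.15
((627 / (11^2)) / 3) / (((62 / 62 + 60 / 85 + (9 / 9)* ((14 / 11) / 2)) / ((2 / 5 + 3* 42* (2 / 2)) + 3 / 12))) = 818159 / 8760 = 93.40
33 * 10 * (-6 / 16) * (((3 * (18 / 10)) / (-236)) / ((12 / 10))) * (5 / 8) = 22275 / 15104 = 1.47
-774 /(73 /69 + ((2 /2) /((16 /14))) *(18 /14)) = -427248 /1205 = -354.56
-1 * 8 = -8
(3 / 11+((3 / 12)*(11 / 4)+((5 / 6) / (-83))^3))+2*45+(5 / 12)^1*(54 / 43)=91.48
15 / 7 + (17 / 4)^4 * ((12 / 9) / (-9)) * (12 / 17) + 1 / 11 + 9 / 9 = -342445 / 11088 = -30.88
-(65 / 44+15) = -725 / 44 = -16.48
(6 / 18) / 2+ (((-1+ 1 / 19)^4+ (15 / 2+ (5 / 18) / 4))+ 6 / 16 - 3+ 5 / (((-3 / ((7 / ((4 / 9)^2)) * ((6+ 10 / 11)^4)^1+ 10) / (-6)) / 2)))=27737015158952710 / 17172267849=1615221.44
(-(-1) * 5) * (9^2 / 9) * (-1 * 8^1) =-360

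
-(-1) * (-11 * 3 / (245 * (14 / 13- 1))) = -429 / 245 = -1.75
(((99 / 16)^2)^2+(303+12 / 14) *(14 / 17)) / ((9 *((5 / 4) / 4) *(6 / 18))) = 1830.39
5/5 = 1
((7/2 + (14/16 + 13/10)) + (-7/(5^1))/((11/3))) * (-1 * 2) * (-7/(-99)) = -16303/21780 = -0.75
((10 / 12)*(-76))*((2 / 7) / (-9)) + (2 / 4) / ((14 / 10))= 895 / 378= 2.37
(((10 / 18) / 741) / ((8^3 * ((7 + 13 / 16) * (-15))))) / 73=-1 / 5842044000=-0.00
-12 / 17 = -0.71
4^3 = 64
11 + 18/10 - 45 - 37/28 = -4693/140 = -33.52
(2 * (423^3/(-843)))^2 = 2546007543848484/78961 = 32243861448.67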